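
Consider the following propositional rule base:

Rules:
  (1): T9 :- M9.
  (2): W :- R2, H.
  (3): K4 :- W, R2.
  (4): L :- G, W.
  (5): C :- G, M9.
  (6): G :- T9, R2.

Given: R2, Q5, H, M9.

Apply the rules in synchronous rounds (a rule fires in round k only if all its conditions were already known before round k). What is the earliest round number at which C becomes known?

Round 1: (1) [T9 :- M9.]; (2) [W :- R2, H.]. New: T9, W.
Round 2: (3) [K4 :- W, R2.]; (6) [G :- T9, R2.]. New: K4, G.
Round 3: (4) [L :- G, W.]; (5) [C :- G, M9.]. New: L, C.
C first appears in round 3.

3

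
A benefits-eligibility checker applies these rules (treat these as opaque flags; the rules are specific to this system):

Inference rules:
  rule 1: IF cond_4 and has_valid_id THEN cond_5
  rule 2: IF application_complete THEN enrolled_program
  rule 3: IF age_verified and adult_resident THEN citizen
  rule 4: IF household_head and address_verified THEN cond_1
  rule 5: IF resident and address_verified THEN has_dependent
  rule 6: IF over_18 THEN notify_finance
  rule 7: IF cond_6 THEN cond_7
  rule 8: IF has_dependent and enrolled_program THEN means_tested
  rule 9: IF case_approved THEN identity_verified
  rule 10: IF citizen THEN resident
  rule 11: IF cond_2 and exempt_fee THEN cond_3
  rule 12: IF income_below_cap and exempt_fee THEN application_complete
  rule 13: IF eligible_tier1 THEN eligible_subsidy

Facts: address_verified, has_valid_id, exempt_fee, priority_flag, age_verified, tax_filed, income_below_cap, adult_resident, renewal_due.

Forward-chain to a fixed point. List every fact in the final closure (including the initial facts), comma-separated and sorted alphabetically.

address_verified, adult_resident, age_verified, application_complete, citizen, enrolled_program, exempt_fee, has_dependent, has_valid_id, income_below_cap, means_tested, priority_flag, renewal_due, resident, tax_filed

Round 1: rule 3 [IF age_verified and adult_resident THEN citizen]; rule 12 [IF income_below_cap and exempt_fee THEN application_complete]. New: citizen, application_complete.
Round 2: rule 2 [IF application_complete THEN enrolled_program]; rule 10 [IF citizen THEN resident]. New: enrolled_program, resident.
Round 3: rule 5 [IF resident and address_verified THEN has_dependent]. New: has_dependent.
Round 4: rule 8 [IF has_dependent and enrolled_program THEN means_tested]. New: means_tested.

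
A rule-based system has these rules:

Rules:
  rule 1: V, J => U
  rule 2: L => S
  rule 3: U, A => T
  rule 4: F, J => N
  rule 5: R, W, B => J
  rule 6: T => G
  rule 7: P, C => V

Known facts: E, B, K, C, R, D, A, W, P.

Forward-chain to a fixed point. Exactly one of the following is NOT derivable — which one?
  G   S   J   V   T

Round 1: rule 5 [R, W, B => J]; rule 7 [P, C => V]. New: J, V.
Round 2: rule 1 [V, J => U]. New: U.
Round 3: rule 3 [U, A => T]. New: T.
Round 4: rule 6 [T => G]. New: G.
Derived: J (round 1), T (round 3), V (round 1), G (round 4). S never appears in any round.

S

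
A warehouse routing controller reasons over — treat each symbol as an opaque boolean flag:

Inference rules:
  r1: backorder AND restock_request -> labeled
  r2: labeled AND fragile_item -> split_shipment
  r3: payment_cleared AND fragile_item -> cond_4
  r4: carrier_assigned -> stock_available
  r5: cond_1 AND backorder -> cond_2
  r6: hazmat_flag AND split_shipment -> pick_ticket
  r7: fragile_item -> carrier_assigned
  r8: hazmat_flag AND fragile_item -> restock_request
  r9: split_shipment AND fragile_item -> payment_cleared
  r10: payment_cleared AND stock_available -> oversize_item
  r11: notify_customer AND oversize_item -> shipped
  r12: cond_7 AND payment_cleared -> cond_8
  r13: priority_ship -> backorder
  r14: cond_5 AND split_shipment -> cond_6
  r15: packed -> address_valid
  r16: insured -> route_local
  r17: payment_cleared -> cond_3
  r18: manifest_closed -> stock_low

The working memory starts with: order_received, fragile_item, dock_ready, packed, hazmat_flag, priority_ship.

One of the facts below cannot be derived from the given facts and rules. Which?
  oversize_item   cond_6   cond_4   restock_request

Round 1 — r7, r8, r13, r15, derive carrier_assigned, restock_request, backorder, address_valid.
Round 2 — r1, r4, derive labeled, stock_available.
Round 3 — r2, derive split_shipment.
Round 4 — r6, r9, derive pick_ticket, payment_cleared.
Round 5 — r3, r10, r17, derive cond_4, oversize_item, cond_3.
Derived: oversize_item (round 5), restock_request (round 1), cond_4 (round 5). cond_6 never appears in any round.

cond_6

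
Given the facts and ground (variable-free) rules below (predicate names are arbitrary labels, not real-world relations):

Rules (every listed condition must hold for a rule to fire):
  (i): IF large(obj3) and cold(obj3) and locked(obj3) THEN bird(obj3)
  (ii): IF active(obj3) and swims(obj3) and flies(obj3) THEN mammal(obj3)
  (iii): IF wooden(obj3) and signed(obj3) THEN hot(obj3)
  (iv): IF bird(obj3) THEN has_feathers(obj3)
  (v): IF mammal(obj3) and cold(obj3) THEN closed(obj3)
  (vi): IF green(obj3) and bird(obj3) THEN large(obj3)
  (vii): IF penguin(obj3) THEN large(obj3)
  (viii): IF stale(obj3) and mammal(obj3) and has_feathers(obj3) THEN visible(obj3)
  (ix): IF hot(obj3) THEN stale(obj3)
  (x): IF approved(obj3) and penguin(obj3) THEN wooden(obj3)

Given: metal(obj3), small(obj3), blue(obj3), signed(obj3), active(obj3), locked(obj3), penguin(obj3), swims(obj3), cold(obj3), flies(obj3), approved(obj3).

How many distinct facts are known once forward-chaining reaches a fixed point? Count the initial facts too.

Round 1: (ii) [IF active(obj3) and swims(obj3) and flies(obj3) THEN mammal(obj3)]; (vii) [IF penguin(obj3) THEN large(obj3)]; (x) [IF approved(obj3) and penguin(obj3) THEN wooden(obj3)]. New: mammal(obj3), large(obj3), wooden(obj3).
Round 2: (i) [IF large(obj3) and cold(obj3) and locked(obj3) THEN bird(obj3)]; (iii) [IF wooden(obj3) and signed(obj3) THEN hot(obj3)]; (v) [IF mammal(obj3) and cold(obj3) THEN closed(obj3)]. New: bird(obj3), hot(obj3), closed(obj3).
Round 3: (iv) [IF bird(obj3) THEN has_feathers(obj3)]; (ix) [IF hot(obj3) THEN stale(obj3)]. New: has_feathers(obj3), stale(obj3).
Round 4: (viii) [IF stale(obj3) and mammal(obj3) and has_feathers(obj3) THEN visible(obj3)]. New: visible(obj3).
Closure: {active(obj3), approved(obj3), bird(obj3), blue(obj3), closed(obj3), cold(obj3), flies(obj3), has_feathers(obj3), hot(obj3), large(obj3), locked(obj3), mammal(obj3), metal(obj3), penguin(obj3), signed(obj3), small(obj3), stale(obj3), swims(obj3), visible(obj3), wooden(obj3)} — 20 facts.

20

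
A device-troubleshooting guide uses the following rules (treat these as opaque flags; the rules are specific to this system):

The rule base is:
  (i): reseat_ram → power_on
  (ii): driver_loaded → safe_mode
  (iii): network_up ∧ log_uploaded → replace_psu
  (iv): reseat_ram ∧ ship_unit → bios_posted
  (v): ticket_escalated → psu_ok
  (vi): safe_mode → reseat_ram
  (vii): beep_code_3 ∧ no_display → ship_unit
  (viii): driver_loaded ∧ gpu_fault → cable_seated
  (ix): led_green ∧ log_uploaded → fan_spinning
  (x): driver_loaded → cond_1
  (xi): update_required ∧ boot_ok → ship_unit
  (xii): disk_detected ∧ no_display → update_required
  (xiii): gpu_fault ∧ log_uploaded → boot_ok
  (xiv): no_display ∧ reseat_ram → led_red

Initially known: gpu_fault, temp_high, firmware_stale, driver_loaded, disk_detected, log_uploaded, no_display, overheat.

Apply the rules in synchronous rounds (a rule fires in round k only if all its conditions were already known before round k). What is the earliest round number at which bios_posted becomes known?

3

[1] (ii) [driver_loaded → safe_mode]; (viii) [driver_loaded ∧ gpu_fault → cable_seated]; (x) [driver_loaded → cond_1]; (xii) [disk_detected ∧ no_display → update_required]; (xiii) [gpu_fault ∧ log_uploaded → boot_ok]. ⇒ new: safe_mode, cable_seated, cond_1, update_required, boot_ok.
[2] (vi) [safe_mode → reseat_ram]; (xi) [update_required ∧ boot_ok → ship_unit]. ⇒ new: reseat_ram, ship_unit.
[3] (i) [reseat_ram → power_on]; (iv) [reseat_ram ∧ ship_unit → bios_posted]; (xiv) [no_display ∧ reseat_ram → led_red]. ⇒ new: power_on, bios_posted, led_red.
bios_posted first appears in round 3.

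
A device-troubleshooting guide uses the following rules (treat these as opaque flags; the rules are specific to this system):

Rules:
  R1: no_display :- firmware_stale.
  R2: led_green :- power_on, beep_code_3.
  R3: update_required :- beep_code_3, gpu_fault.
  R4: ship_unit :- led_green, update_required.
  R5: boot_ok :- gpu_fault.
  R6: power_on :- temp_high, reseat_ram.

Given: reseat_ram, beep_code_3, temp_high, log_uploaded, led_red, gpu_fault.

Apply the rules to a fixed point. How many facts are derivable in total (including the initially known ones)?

11

Round 1 — R3, R5, R6, derive update_required, boot_ok, power_on.
Round 2 — R2, derive led_green.
Round 3 — R4, derive ship_unit.
Closure: {beep_code_3, boot_ok, gpu_fault, led_green, led_red, log_uploaded, power_on, reseat_ram, ship_unit, temp_high, update_required} — 11 facts.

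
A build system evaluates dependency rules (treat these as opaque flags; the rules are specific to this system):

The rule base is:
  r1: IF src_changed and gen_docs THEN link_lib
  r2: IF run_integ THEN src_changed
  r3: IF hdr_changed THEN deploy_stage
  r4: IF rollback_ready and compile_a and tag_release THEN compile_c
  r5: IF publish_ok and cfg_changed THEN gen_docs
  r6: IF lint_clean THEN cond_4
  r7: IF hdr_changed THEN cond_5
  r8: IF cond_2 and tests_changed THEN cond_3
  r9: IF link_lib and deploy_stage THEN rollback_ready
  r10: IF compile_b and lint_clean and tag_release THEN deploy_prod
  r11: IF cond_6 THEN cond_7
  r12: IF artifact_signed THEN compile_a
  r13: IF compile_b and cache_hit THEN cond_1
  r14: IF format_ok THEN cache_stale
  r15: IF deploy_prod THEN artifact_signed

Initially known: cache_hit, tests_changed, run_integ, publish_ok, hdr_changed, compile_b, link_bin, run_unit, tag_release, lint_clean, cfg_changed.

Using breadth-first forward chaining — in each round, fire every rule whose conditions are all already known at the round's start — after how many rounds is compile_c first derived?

Round 1: r2 [IF run_integ THEN src_changed]; r3 [IF hdr_changed THEN deploy_stage]; r5 [IF publish_ok and cfg_changed THEN gen_docs]; r6 [IF lint_clean THEN cond_4]; r7 [IF hdr_changed THEN cond_5]; r10 [IF compile_b and lint_clean and tag_release THEN deploy_prod]; r13 [IF compile_b and cache_hit THEN cond_1]. New: src_changed, deploy_stage, gen_docs, cond_4, cond_5, deploy_prod, cond_1.
Round 2: r1 [IF src_changed and gen_docs THEN link_lib]; r15 [IF deploy_prod THEN artifact_signed]. New: link_lib, artifact_signed.
Round 3: r9 [IF link_lib and deploy_stage THEN rollback_ready]; r12 [IF artifact_signed THEN compile_a]. New: rollback_ready, compile_a.
Round 4: r4 [IF rollback_ready and compile_a and tag_release THEN compile_c]. New: compile_c.
compile_c first appears in round 4.

4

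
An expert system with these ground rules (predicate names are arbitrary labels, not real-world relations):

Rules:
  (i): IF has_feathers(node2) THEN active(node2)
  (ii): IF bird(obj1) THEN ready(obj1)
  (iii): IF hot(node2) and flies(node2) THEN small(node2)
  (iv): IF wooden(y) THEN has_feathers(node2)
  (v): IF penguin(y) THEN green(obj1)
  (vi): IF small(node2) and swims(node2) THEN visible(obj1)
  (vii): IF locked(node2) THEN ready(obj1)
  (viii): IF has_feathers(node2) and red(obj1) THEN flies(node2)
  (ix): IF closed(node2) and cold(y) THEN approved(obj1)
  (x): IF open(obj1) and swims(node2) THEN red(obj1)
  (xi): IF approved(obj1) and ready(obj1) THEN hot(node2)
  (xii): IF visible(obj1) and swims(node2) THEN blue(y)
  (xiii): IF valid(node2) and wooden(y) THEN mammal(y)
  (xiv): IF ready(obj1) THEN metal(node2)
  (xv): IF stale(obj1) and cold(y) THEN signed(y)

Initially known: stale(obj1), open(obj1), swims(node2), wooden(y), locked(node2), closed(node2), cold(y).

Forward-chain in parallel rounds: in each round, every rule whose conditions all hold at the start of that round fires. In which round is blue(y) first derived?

Round 1 — (iv), (vii), (ix), (x), (xv), derive has_feathers(node2), ready(obj1), approved(obj1), red(obj1), signed(y).
Round 2 — (i), (viii), (xi), (xiv), derive active(node2), flies(node2), hot(node2), metal(node2).
Round 3 — (iii), derive small(node2).
Round 4 — (vi), derive visible(obj1).
Round 5 — (xii), derive blue(y).
blue(y) first appears in round 5.

5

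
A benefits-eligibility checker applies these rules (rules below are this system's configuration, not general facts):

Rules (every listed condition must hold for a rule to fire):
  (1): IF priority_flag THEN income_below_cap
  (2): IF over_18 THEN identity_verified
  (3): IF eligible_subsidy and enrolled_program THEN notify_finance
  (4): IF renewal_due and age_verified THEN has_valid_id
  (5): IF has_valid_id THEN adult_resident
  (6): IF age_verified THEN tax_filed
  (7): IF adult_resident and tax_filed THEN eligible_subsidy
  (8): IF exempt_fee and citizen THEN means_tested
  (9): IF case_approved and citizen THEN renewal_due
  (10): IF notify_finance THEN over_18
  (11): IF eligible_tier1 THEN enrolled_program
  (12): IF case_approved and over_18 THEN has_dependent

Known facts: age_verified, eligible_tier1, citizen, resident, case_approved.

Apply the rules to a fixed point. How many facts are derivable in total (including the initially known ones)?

15

[1] (6) [IF age_verified THEN tax_filed]; (9) [IF case_approved and citizen THEN renewal_due]; (11) [IF eligible_tier1 THEN enrolled_program]. ⇒ new: tax_filed, renewal_due, enrolled_program.
[2] (4) [IF renewal_due and age_verified THEN has_valid_id]. ⇒ new: has_valid_id.
[3] (5) [IF has_valid_id THEN adult_resident]. ⇒ new: adult_resident.
[4] (7) [IF adult_resident and tax_filed THEN eligible_subsidy]. ⇒ new: eligible_subsidy.
[5] (3) [IF eligible_subsidy and enrolled_program THEN notify_finance]. ⇒ new: notify_finance.
[6] (10) [IF notify_finance THEN over_18]. ⇒ new: over_18.
[7] (2) [IF over_18 THEN identity_verified]; (12) [IF case_approved and over_18 THEN has_dependent]. ⇒ new: identity_verified, has_dependent.
Closure: {adult_resident, age_verified, case_approved, citizen, eligible_subsidy, eligible_tier1, enrolled_program, has_dependent, has_valid_id, identity_verified, notify_finance, over_18, renewal_due, resident, tax_filed} — 15 facts.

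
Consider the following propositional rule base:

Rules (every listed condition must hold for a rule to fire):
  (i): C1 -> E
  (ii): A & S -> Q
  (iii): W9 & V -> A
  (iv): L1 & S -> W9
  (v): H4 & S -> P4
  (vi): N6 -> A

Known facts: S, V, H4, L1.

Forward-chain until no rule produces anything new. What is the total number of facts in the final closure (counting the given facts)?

Round 1: (iv) [L1 & S -> W9]; (v) [H4 & S -> P4]. Adds W9, P4.
Round 2: (iii) [W9 & V -> A]. Adds A.
Round 3: (ii) [A & S -> Q]. Adds Q.
Closure: {A, H4, L1, P4, Q, S, V, W9} — 8 facts.

8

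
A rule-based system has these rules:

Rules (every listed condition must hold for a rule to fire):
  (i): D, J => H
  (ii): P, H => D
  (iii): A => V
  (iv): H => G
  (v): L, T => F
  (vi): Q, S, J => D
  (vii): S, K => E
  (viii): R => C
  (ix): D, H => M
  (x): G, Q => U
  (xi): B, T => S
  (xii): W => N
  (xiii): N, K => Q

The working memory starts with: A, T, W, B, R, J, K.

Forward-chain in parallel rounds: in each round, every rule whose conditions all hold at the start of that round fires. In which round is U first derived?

6

Round 1 — (iii), (viii), (xi), (xii), derive V, C, S, N.
Round 2 — (vii), (xiii), derive E, Q.
Round 3 — (vi), derive D.
Round 4 — (i), derive H.
Round 5 — (iv), (ix), derive G, M.
Round 6 — (x), derive U.
U first appears in round 6.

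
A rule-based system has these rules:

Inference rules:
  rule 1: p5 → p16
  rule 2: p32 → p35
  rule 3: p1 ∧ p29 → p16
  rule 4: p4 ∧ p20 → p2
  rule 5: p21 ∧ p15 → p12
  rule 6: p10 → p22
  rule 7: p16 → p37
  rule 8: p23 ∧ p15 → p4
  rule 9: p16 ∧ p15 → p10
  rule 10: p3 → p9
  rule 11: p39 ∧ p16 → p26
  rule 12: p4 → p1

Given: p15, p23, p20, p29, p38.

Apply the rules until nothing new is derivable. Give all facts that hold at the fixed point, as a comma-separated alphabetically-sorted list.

p1, p10, p15, p16, p2, p20, p22, p23, p29, p37, p38, p4

Round 1: rule 8 [p23 ∧ p15 → p4]. Adds p4.
Round 2: rule 4 [p4 ∧ p20 → p2]; rule 12 [p4 → p1]. Adds p2, p1.
Round 3: rule 3 [p1 ∧ p29 → p16]. Adds p16.
Round 4: rule 7 [p16 → p37]; rule 9 [p16 ∧ p15 → p10]. Adds p37, p10.
Round 5: rule 6 [p10 → p22]. Adds p22.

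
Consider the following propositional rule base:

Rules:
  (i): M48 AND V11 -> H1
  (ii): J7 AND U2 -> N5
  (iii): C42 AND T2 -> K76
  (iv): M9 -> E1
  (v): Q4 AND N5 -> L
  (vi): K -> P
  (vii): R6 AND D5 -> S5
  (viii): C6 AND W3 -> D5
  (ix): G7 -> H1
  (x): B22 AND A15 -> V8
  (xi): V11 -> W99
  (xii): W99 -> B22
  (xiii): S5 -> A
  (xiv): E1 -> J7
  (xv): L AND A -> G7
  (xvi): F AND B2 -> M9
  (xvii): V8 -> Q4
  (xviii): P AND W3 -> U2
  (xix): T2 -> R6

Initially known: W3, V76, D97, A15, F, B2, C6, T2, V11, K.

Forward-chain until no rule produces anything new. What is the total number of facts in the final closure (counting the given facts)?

[1] (vi) [K -> P]; (viii) [C6 AND W3 -> D5]; (xi) [V11 -> W99]; (xvi) [F AND B2 -> M9]; (xix) [T2 -> R6]. ⇒ new: P, D5, W99, M9, R6.
[2] (iv) [M9 -> E1]; (vii) [R6 AND D5 -> S5]; (xii) [W99 -> B22]; (xviii) [P AND W3 -> U2]. ⇒ new: E1, S5, B22, U2.
[3] (x) [B22 AND A15 -> V8]; (xiii) [S5 -> A]; (xiv) [E1 -> J7]. ⇒ new: V8, A, J7.
[4] (ii) [J7 AND U2 -> N5]; (xvii) [V8 -> Q4]. ⇒ new: N5, Q4.
[5] (v) [Q4 AND N5 -> L]. ⇒ new: L.
[6] (xv) [L AND A -> G7]. ⇒ new: G7.
[7] (ix) [G7 -> H1]. ⇒ new: H1.
Closure: {A, A15, B2, B22, C6, D5, D97, E1, F, G7, H1, J7, K, L, M9, N5, P, Q4, R6, S5, T2, U2, V11, V76, V8, W3, W99} — 27 facts.

27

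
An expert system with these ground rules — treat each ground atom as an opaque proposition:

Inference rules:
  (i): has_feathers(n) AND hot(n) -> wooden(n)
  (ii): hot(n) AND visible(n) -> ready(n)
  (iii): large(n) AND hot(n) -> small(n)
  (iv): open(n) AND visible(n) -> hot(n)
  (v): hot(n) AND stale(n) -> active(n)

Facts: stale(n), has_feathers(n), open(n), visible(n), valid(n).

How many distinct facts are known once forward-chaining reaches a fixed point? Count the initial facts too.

9

Round 1 — (iv), derive hot(n).
Round 2 — (i), (ii), (v), derive wooden(n), ready(n), active(n).
Closure: {active(n), has_feathers(n), hot(n), open(n), ready(n), stale(n), valid(n), visible(n), wooden(n)} — 9 facts.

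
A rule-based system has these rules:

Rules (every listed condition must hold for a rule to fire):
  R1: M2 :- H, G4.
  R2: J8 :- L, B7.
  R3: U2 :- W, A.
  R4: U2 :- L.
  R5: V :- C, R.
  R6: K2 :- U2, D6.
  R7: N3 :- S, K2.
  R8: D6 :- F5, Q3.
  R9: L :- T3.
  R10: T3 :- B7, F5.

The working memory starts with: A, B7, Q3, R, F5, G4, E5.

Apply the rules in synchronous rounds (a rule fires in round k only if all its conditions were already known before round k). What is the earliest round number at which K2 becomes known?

[1] R8 [D6 :- F5, Q3.]; R10 [T3 :- B7, F5.]. ⇒ new: D6, T3.
[2] R9 [L :- T3.]. ⇒ new: L.
[3] R2 [J8 :- L, B7.]; R4 [U2 :- L.]. ⇒ new: J8, U2.
[4] R6 [K2 :- U2, D6.]. ⇒ new: K2.
K2 first appears in round 4.

4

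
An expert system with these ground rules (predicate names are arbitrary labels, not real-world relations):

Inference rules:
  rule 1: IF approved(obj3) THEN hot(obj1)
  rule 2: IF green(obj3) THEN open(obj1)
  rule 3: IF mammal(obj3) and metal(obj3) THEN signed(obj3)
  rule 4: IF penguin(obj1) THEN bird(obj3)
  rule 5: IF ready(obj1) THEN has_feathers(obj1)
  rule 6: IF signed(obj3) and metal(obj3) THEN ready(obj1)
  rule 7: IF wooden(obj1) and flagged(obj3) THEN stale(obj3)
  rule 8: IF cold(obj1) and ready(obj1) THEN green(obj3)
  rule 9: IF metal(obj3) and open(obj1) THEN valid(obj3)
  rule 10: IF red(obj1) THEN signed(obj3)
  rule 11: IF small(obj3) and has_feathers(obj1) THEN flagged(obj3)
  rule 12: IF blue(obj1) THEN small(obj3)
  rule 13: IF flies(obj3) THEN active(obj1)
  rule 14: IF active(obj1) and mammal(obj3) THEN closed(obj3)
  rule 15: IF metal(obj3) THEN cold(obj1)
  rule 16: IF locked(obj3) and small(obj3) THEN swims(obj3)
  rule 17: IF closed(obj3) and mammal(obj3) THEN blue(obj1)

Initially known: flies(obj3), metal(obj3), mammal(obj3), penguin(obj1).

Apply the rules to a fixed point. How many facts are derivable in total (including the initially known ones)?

17

Round 1: rule 3 [IF mammal(obj3) and metal(obj3) THEN signed(obj3)]; rule 4 [IF penguin(obj1) THEN bird(obj3)]; rule 13 [IF flies(obj3) THEN active(obj1)]; rule 15 [IF metal(obj3) THEN cold(obj1)]. Adds signed(obj3), bird(obj3), active(obj1), cold(obj1).
Round 2: rule 6 [IF signed(obj3) and metal(obj3) THEN ready(obj1)]; rule 14 [IF active(obj1) and mammal(obj3) THEN closed(obj3)]. Adds ready(obj1), closed(obj3).
Round 3: rule 5 [IF ready(obj1) THEN has_feathers(obj1)]; rule 8 [IF cold(obj1) and ready(obj1) THEN green(obj3)]; rule 17 [IF closed(obj3) and mammal(obj3) THEN blue(obj1)]. Adds has_feathers(obj1), green(obj3), blue(obj1).
Round 4: rule 2 [IF green(obj3) THEN open(obj1)]; rule 12 [IF blue(obj1) THEN small(obj3)]. Adds open(obj1), small(obj3).
Round 5: rule 9 [IF metal(obj3) and open(obj1) THEN valid(obj3)]; rule 11 [IF small(obj3) and has_feathers(obj1) THEN flagged(obj3)]. Adds valid(obj3), flagged(obj3).
Closure: {active(obj1), bird(obj3), blue(obj1), closed(obj3), cold(obj1), flagged(obj3), flies(obj3), green(obj3), has_feathers(obj1), mammal(obj3), metal(obj3), open(obj1), penguin(obj1), ready(obj1), signed(obj3), small(obj3), valid(obj3)} — 17 facts.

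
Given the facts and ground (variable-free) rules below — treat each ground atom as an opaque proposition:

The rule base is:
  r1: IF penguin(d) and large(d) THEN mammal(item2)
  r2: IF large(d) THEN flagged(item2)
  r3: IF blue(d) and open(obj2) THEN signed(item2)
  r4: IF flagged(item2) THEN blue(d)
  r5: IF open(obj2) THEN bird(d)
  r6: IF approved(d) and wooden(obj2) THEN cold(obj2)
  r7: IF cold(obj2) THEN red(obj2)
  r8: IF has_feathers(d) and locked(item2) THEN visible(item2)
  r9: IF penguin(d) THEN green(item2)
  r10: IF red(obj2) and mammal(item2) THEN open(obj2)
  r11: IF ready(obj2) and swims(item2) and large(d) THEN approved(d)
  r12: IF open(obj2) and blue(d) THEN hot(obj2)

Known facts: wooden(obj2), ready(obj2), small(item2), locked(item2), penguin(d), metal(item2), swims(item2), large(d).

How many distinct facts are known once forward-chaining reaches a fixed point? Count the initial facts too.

Round 1 fires r1, r2, r9, r11, giving mammal(item2), flagged(item2), green(item2), approved(d).
Round 2 fires r4, r6, giving blue(d), cold(obj2).
Round 3 fires r7, giving red(obj2).
Round 4 fires r10, giving open(obj2).
Round 5 fires r3, r5, r12, giving signed(item2), bird(d), hot(obj2).
Closure: {approved(d), bird(d), blue(d), cold(obj2), flagged(item2), green(item2), hot(obj2), large(d), locked(item2), mammal(item2), metal(item2), open(obj2), penguin(d), ready(obj2), red(obj2), signed(item2), small(item2), swims(item2), wooden(obj2)} — 19 facts.

19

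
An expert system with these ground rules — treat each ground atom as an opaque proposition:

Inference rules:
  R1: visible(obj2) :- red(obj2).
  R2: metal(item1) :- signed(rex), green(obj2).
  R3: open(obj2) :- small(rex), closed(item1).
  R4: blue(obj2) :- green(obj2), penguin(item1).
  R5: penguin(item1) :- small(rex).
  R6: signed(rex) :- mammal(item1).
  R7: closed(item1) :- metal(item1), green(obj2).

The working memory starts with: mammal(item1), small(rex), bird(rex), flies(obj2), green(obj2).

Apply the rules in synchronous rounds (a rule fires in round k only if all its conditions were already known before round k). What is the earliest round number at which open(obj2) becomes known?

4

[1] R5 [penguin(item1) :- small(rex).]; R6 [signed(rex) :- mammal(item1).]. ⇒ new: penguin(item1), signed(rex).
[2] R2 [metal(item1) :- signed(rex), green(obj2).]; R4 [blue(obj2) :- green(obj2), penguin(item1).]. ⇒ new: metal(item1), blue(obj2).
[3] R7 [closed(item1) :- metal(item1), green(obj2).]. ⇒ new: closed(item1).
[4] R3 [open(obj2) :- small(rex), closed(item1).]. ⇒ new: open(obj2).
open(obj2) first appears in round 4.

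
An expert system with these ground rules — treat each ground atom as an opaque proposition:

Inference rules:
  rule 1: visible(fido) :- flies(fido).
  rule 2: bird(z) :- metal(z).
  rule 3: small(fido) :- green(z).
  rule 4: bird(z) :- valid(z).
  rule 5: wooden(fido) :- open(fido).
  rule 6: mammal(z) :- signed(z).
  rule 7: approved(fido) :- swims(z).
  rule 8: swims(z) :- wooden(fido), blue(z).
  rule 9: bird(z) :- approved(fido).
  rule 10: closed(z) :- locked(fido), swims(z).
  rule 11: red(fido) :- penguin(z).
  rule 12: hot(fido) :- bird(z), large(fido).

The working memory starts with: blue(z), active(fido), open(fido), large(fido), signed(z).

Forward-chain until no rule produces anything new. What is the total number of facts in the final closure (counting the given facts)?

Round 1: rule 5 [wooden(fido) :- open(fido).]; rule 6 [mammal(z) :- signed(z).]. Adds wooden(fido), mammal(z).
Round 2: rule 8 [swims(z) :- wooden(fido), blue(z).]. Adds swims(z).
Round 3: rule 7 [approved(fido) :- swims(z).]. Adds approved(fido).
Round 4: rule 9 [bird(z) :- approved(fido).]. Adds bird(z).
Round 5: rule 12 [hot(fido) :- bird(z), large(fido).]. Adds hot(fido).
Closure: {active(fido), approved(fido), bird(z), blue(z), hot(fido), large(fido), mammal(z), open(fido), signed(z), swims(z), wooden(fido)} — 11 facts.

11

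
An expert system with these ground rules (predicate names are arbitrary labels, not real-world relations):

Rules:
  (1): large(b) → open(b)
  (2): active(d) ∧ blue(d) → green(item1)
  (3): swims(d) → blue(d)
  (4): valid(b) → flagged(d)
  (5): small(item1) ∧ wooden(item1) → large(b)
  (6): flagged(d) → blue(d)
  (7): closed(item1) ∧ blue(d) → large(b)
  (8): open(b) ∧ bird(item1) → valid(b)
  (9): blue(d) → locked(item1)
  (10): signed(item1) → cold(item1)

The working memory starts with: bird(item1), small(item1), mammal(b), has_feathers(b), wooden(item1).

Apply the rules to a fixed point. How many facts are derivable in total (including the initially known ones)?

Round 1 — (5), derive large(b).
Round 2 — (1), derive open(b).
Round 3 — (8), derive valid(b).
Round 4 — (4), derive flagged(d).
Round 5 — (6), derive blue(d).
Round 6 — (9), derive locked(item1).
Closure: {bird(item1), blue(d), flagged(d), has_feathers(b), large(b), locked(item1), mammal(b), open(b), small(item1), valid(b), wooden(item1)} — 11 facts.

11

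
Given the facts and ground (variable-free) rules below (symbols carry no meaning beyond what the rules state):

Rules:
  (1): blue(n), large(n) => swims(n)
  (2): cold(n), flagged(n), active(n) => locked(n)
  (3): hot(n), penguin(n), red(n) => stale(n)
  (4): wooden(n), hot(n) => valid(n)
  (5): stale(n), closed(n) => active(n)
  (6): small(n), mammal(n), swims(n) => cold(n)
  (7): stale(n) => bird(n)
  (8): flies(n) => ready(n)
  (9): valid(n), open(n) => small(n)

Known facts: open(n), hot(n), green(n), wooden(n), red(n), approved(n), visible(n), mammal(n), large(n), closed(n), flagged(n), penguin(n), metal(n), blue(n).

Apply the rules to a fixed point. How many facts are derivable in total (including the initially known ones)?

22

Round 1: (1) [blue(n), large(n) => swims(n)]; (3) [hot(n), penguin(n), red(n) => stale(n)]; (4) [wooden(n), hot(n) => valid(n)]. Adds swims(n), stale(n), valid(n).
Round 2: (5) [stale(n), closed(n) => active(n)]; (7) [stale(n) => bird(n)]; (9) [valid(n), open(n) => small(n)]. Adds active(n), bird(n), small(n).
Round 3: (6) [small(n), mammal(n), swims(n) => cold(n)]. Adds cold(n).
Round 4: (2) [cold(n), flagged(n), active(n) => locked(n)]. Adds locked(n).
Closure: {active(n), approved(n), bird(n), blue(n), closed(n), cold(n), flagged(n), green(n), hot(n), large(n), locked(n), mammal(n), metal(n), open(n), penguin(n), red(n), small(n), stale(n), swims(n), valid(n), visible(n), wooden(n)} — 22 facts.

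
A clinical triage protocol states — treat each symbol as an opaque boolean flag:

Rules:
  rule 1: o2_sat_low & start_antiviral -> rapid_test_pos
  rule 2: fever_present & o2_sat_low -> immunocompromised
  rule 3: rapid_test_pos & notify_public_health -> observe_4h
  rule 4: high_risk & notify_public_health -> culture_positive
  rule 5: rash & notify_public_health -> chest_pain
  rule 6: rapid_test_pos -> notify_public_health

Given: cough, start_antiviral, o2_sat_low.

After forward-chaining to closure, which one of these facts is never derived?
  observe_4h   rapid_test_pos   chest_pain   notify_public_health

chest_pain

[1] rule 1 [o2_sat_low & start_antiviral -> rapid_test_pos]. ⇒ new: rapid_test_pos.
[2] rule 6 [rapid_test_pos -> notify_public_health]. ⇒ new: notify_public_health.
[3] rule 3 [rapid_test_pos & notify_public_health -> observe_4h]. ⇒ new: observe_4h.
Derived: notify_public_health (round 2), observe_4h (round 3), rapid_test_pos (round 1). chest_pain never appears in any round.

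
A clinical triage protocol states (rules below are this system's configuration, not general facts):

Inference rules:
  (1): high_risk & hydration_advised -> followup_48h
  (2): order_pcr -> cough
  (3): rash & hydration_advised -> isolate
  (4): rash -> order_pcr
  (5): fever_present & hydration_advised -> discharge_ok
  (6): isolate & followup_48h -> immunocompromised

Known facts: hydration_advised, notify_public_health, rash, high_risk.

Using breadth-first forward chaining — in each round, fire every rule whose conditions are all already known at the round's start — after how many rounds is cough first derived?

Round 1 fires (1), (3), (4), giving followup_48h, isolate, order_pcr.
Round 2 fires (2), (6), giving cough, immunocompromised.
cough first appears in round 2.

2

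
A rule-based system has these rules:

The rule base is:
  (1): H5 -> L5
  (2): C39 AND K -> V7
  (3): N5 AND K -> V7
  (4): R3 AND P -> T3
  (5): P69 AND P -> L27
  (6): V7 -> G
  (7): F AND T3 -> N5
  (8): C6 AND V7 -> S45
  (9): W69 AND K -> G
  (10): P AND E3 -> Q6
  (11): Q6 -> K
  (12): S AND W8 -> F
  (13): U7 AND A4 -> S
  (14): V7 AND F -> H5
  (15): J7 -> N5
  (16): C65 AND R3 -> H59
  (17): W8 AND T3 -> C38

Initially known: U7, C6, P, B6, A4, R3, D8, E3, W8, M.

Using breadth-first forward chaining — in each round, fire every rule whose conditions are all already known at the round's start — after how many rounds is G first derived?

5

Round 1 fires (4), (10), (13), giving T3, Q6, S.
Round 2 fires (11), (12), (17), giving K, F, C38.
Round 3 fires (7), giving N5.
Round 4 fires (3), giving V7.
Round 5 fires (6), (8), (14), giving G, S45, H5.
G first appears in round 5.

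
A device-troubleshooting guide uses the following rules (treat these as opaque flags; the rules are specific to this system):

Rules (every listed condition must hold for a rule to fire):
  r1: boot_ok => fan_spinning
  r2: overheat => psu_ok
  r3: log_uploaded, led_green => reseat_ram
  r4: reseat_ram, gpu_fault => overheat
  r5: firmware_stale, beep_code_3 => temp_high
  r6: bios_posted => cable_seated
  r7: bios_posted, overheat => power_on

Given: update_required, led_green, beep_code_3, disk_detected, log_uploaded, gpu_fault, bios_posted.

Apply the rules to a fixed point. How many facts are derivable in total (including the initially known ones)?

[1] r3 [log_uploaded, led_green => reseat_ram]; r6 [bios_posted => cable_seated]. ⇒ new: reseat_ram, cable_seated.
[2] r4 [reseat_ram, gpu_fault => overheat]. ⇒ new: overheat.
[3] r2 [overheat => psu_ok]; r7 [bios_posted, overheat => power_on]. ⇒ new: psu_ok, power_on.
Closure: {beep_code_3, bios_posted, cable_seated, disk_detected, gpu_fault, led_green, log_uploaded, overheat, power_on, psu_ok, reseat_ram, update_required} — 12 facts.

12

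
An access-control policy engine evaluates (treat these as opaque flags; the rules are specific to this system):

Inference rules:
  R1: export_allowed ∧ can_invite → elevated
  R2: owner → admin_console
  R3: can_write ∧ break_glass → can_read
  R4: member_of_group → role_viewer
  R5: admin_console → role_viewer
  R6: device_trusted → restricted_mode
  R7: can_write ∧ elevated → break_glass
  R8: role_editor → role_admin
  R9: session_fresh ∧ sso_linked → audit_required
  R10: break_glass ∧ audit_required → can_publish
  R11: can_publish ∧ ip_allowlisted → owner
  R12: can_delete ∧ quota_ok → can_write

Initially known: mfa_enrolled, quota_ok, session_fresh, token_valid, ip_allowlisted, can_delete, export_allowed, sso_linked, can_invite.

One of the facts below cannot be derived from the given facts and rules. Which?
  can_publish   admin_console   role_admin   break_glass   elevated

Round 1: R1 [export_allowed ∧ can_invite → elevated]; R9 [session_fresh ∧ sso_linked → audit_required]; R12 [can_delete ∧ quota_ok → can_write]. Adds elevated, audit_required, can_write.
Round 2: R7 [can_write ∧ elevated → break_glass]. Adds break_glass.
Round 3: R3 [can_write ∧ break_glass → can_read]; R10 [break_glass ∧ audit_required → can_publish]. Adds can_read, can_publish.
Round 4: R11 [can_publish ∧ ip_allowlisted → owner]. Adds owner.
Round 5: R2 [owner → admin_console]. Adds admin_console.
Round 6: R5 [admin_console → role_viewer]. Adds role_viewer.
Derived: can_publish (round 3), admin_console (round 5), elevated (round 1), break_glass (round 2). role_admin never appears in any round.

role_admin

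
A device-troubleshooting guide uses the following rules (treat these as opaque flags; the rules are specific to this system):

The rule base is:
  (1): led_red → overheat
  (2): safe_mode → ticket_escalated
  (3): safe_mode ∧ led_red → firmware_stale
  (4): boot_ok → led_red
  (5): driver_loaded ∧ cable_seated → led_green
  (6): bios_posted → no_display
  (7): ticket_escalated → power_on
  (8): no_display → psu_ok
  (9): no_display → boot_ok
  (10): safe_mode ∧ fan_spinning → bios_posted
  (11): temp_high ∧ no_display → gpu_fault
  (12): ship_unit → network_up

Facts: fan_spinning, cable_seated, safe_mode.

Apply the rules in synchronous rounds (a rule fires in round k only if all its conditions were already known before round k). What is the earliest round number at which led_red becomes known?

Round 1: (2) [safe_mode → ticket_escalated]; (10) [safe_mode ∧ fan_spinning → bios_posted]. Adds ticket_escalated, bios_posted.
Round 2: (6) [bios_posted → no_display]; (7) [ticket_escalated → power_on]. Adds no_display, power_on.
Round 3: (8) [no_display → psu_ok]; (9) [no_display → boot_ok]. Adds psu_ok, boot_ok.
Round 4: (4) [boot_ok → led_red]. Adds led_red.
led_red first appears in round 4.

4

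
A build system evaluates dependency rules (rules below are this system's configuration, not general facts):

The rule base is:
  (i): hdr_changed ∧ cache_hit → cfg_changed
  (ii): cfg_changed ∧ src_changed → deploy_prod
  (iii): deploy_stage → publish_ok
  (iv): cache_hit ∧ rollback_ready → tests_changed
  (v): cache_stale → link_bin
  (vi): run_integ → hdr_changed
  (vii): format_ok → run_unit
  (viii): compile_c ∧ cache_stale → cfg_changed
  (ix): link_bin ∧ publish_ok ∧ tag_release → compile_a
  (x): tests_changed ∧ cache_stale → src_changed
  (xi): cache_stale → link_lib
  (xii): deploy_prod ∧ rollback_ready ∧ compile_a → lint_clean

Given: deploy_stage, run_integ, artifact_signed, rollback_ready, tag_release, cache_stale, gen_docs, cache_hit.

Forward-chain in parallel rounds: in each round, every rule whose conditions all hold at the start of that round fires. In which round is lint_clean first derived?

4

Round 1: (iii) [deploy_stage → publish_ok]; (iv) [cache_hit ∧ rollback_ready → tests_changed]; (v) [cache_stale → link_bin]; (vi) [run_integ → hdr_changed]; (xi) [cache_stale → link_lib]. Adds publish_ok, tests_changed, link_bin, hdr_changed, link_lib.
Round 2: (i) [hdr_changed ∧ cache_hit → cfg_changed]; (ix) [link_bin ∧ publish_ok ∧ tag_release → compile_a]; (x) [tests_changed ∧ cache_stale → src_changed]. Adds cfg_changed, compile_a, src_changed.
Round 3: (ii) [cfg_changed ∧ src_changed → deploy_prod]. Adds deploy_prod.
Round 4: (xii) [deploy_prod ∧ rollback_ready ∧ compile_a → lint_clean]. Adds lint_clean.
lint_clean first appears in round 4.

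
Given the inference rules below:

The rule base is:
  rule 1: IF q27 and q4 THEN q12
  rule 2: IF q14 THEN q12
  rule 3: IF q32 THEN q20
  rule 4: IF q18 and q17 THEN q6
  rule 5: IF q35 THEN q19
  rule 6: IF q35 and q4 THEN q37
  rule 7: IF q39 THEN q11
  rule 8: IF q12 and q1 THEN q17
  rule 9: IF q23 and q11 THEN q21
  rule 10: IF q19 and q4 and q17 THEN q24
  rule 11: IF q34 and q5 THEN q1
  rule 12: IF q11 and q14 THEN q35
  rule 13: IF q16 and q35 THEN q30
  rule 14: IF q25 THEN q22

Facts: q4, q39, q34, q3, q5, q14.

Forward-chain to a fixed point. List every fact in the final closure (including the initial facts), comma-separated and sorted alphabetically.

Round 1 fires rule 2, rule 7, rule 11, giving q12, q11, q1.
Round 2 fires rule 8, rule 12, giving q17, q35.
Round 3 fires rule 5, rule 6, giving q19, q37.
Round 4 fires rule 10, giving q24.

q1, q11, q12, q14, q17, q19, q24, q3, q34, q35, q37, q39, q4, q5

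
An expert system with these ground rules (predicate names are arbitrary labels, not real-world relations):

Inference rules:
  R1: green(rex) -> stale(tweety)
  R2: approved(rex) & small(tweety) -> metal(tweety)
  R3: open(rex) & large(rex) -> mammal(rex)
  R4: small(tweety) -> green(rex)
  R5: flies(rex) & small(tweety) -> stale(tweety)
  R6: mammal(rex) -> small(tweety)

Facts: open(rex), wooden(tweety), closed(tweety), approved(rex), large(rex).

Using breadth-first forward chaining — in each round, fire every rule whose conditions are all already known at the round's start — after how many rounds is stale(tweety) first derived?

4

Round 1 fires R3, giving mammal(rex).
Round 2 fires R6, giving small(tweety).
Round 3 fires R2, R4, giving metal(tweety), green(rex).
Round 4 fires R1, giving stale(tweety).
stale(tweety) first appears in round 4.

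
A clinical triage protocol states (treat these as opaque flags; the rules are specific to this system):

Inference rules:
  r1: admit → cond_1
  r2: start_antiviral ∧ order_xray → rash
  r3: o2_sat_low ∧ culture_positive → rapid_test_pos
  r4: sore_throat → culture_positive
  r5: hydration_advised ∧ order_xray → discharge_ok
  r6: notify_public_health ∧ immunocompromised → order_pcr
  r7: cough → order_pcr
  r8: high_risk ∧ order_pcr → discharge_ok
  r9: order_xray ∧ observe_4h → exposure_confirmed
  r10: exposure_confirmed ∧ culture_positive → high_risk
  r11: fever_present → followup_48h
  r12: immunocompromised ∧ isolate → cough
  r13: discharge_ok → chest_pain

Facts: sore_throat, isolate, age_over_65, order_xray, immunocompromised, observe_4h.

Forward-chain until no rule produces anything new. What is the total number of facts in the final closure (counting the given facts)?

Round 1 fires r4, r9, r12, giving culture_positive, exposure_confirmed, cough.
Round 2 fires r7, r10, giving order_pcr, high_risk.
Round 3 fires r8, giving discharge_ok.
Round 4 fires r13, giving chest_pain.
Closure: {age_over_65, chest_pain, cough, culture_positive, discharge_ok, exposure_confirmed, high_risk, immunocompromised, isolate, observe_4h, order_pcr, order_xray, sore_throat} — 13 facts.

13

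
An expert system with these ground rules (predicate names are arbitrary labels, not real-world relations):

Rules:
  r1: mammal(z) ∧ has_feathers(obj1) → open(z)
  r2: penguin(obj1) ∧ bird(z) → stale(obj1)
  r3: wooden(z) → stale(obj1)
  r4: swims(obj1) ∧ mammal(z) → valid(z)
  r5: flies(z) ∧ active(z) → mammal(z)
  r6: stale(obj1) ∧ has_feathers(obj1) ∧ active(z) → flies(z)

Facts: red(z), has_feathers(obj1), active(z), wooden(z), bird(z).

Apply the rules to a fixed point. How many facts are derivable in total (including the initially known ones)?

Round 1 — r3, derive stale(obj1).
Round 2 — r6, derive flies(z).
Round 3 — r5, derive mammal(z).
Round 4 — r1, derive open(z).
Closure: {active(z), bird(z), flies(z), has_feathers(obj1), mammal(z), open(z), red(z), stale(obj1), wooden(z)} — 9 facts.

9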